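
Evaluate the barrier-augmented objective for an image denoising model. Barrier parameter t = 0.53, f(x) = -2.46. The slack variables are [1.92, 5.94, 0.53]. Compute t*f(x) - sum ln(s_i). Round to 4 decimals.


Step 1: Compute log-barrier.
ln values: [0.6523, 1.7817, -0.6349]
phi = -(0.6523 + 1.7817 - 0.6349) = -1.7992
Step 2: Compute augmented objective.
t*f(x) = 0.53*-2.46 = -1.3038
Total = -1.3038 - 1.7992 = -3.103


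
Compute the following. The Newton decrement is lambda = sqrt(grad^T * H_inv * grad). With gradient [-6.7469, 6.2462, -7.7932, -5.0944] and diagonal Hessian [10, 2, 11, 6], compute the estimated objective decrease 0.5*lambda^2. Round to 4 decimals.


Step 1: H is diagonal, so H^(-1) * g = [-0.6747, 3.1231, -0.7085, -0.8491].
Step 2: g^T H^(-1) g = sum_i g_i^2 / H_ii
  = (-6.7469)^2/10 + (6.2462)^2/2 + (-7.7932)^2/11 + (-5.0944)^2/6
  = 4.5521 + 19.5075 + 5.5213 + 4.3255 = 33.9063
Step 3: Objective decrease = 0.5 * g^T H^(-1) g = 16.9532


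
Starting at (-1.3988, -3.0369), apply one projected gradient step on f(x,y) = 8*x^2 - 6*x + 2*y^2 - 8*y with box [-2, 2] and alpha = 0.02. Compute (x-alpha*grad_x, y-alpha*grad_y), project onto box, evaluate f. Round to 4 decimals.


Step 1: Compute gradient at (-1.3988, -3.0369).
grad_x = 2*8*-1.3988 - 6 = -28.3808
grad_y = 2*2*-3.0369 - 8 = -20.1476
Step 2: Gradient step.
x_raw = -1.3988 - 0.02*-28.3808 = -0.8312
y_raw = -3.0369 - 0.02*-20.1476 = -2.6339
Step 3: Project onto [-2, 2].
x_proj = clip(-0.8312) = -0.8312
y_proj = clip(-2.6339) = -2.0
Step 4: Evaluate f.
f(-0.8312, -2.0) = 34.514


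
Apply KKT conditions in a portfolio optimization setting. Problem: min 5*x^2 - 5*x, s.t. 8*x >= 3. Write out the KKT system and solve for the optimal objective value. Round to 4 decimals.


Step 1: Try lambda = 0 (constraint inactive).
Stationarity: 2*5*x - 5 = 0
x* = 5/(2*5) = 0.5
Check constraint: 8*0.5 = 4.0 >= 3 -- satisfied.
Step 2: Compute optimal value.
f(x*) = 5*0.5^2 - 5*0.5 = -1.25


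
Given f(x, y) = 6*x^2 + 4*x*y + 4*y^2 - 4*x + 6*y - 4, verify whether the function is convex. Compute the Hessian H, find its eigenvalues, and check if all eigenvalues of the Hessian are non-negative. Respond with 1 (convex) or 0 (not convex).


The Hessian of f(x,y) = 6*x^2 + 4*x*y + 4*y^2 - 4*x + 6*y - 4 is:
H = [[12, 4], [4, 8]]
Trace = 12 + 8 = 20
Determinant = 12*8 - (4)^2 = 80
Discriminant = (20)^2 - 4*80 = 80.0
Eigenvalues: lambda_1 = 5.5279, lambda_2 = 14.4721
The function is convex.

1


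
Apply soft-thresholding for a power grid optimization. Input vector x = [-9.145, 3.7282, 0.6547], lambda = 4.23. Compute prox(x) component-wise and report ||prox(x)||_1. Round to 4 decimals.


Soft-thresholding with lambda = 4.23:
prox(-9.145) = sign(-9.145)*max(|-9.145| - 4.23, 0) = -4.915
prox(3.7282) = sign(3.7282)*max(|3.7282| - 4.23, 0) = 0.0
prox(0.6547) = sign(0.6547)*max(|0.6547| - 4.23, 0) = 0.0
prox(x) = [-4.915, 0.0, 0.0]
||prox(x)||_1 = 4.915 + 0.0 + 0.0 = 4.915


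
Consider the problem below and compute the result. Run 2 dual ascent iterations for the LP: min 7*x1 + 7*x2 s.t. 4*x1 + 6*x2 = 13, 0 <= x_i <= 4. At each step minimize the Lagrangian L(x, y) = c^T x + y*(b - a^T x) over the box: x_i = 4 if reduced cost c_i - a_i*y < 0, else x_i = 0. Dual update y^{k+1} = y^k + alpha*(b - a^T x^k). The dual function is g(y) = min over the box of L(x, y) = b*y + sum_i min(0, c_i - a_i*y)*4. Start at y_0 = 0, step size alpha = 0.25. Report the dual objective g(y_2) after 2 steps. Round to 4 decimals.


Dual ascent for LP: min 7*x1 + 7*x2, 4*x1 + 6*x2 = 13, 0 <= x_i <= 4
Step 1: y^k = 0.0, reduced costs: (7.0, 7.0)
  x^k = (0.0, 0.0), subgradient = b - a^T x = 13.0
  y^{k+1} = 0.0 + 0.25*13.0 = 3.25
Step 2: y^k = 3.25, reduced costs: (-6.0, -12.5)
  x^k = (4.0, 4.0), subgradient = b - a^T x = -27.0
  y^{k+1} = 3.25 + 0.25*-27.0 = -3.5
Dual objective at y_2 = -3.5: reduced costs (21.0, 28.0), box minimizer x = (0.0, 0.0)
g(y_2) = b*y + (c1 - a1*y)*x1 + (c2 - a2*y)*x2 = 13*(-3.5) + 21.0*0.0 + 28.0*0.0 = -45.5 + 0.0 + 0.0 = -45.5


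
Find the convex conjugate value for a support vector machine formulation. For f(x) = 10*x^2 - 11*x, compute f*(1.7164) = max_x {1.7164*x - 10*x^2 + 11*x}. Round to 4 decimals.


f*(y) = sup_x {y*x - a*x^2 - b*x} = sup_x {(y-b)*x - a*x^2}
FOC: (y - b) - 2a*x = 0 => x* = (y - b)/(2a)
x* = (1.7164 + 11)/(2*10) = 0.6358
f*(1.7164) = (y-b)^2/(4a) = (1.7164 + 11)^2/(4*10)
= 161.7068/40 = 4.0427


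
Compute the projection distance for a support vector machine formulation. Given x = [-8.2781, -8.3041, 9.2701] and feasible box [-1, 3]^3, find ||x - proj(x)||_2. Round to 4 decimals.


Project each component onto [-1, 3].
clip(-8.2781) = -1.0, clip(-8.3041) = -1.0, clip(9.2701) = 3.0
Projection = [-1.0, -1.0, 3.0]
Squared diffs: [52.9707, 53.3499, 39.3142]
Distance = sqrt(145.6348) = 12.0679


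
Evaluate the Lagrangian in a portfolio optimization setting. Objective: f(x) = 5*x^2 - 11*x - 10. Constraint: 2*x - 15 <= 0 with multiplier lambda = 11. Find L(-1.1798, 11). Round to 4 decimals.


Step 1: Evaluate f(x).
f(-1.1798) = 5*(-1.1798)^2 - 11*(-1.1798) - 10 = 9.9374
Step 2: Evaluate g(x).
g(-1.1798) = 2*-1.1798 - 15 = -17.3596
Step 3: Compute Lagrangian.
L = 9.9374 + 11*-17.3596 = -181.0182


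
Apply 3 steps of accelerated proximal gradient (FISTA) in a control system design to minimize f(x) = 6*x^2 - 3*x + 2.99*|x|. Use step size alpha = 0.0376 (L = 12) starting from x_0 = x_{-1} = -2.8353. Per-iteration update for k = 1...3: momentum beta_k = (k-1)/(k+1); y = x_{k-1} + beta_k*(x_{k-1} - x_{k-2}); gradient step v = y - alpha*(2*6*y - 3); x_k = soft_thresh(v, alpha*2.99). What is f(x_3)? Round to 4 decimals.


FISTA on f(x) = 6*x^2 - 3*x + 2.99*|x|
L = 12, alpha = 0.0376
Iteration 1: beta = 0.0, y = -2.8353 + 0.0*(-2.8353 + 2.8353) = -2.8353
  grad(y) = -37.0236, v = y - alpha*grad = -1.4432
  prox(v) = soft_thresh(-1.4432, 0.1124) = -1.3308
Iteration 2: beta = 0.3333, y = -1.3308 + 0.3333*(-1.3308 + 2.8353) = -0.8293
  grad(y) = -12.9514, v = y - alpha*grad = -0.3423
  prox(v) = soft_thresh(-0.3423, 0.1124) = -0.2299
Iteration 3: beta = 0.5, y = -0.2299 + 0.5*(-0.2299 + 1.3308) = 0.3206
  grad(y) = 0.8468, v = y - alpha*grad = 0.2887
  prox(v) = soft_thresh(0.2887, 0.1124) = 0.1763
f(x_3) = 6*0.1763^2 - 3*0.1763 + 2.99*|0.1763| = 0.1847


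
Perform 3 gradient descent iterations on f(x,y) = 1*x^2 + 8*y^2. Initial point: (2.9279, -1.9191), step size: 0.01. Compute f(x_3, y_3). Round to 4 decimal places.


Gradient descent on f(x,y) = 1*x^2 + 8*y^2.
Starting point: (2.9279, -1.9191), alpha = 0.01
Step 1: grad_x = 2*1*2.9279 = 5.8558, grad_y = 2*8*-1.9191 = -30.7056
  x_1 = 2.9279 - 0.01*5.8558 = 2.8693
  y_1 = -1.9191 - 0.01*-30.7056 = -1.612
Step 2: grad_x = 2*1*2.8693 = 5.7387, grad_y = 2*8*-1.612 = -25.7927
  x_2 = 2.8693 - 0.01*5.7387 = 2.812
  y_2 = -1.612 - 0.01*-25.7927 = -1.3541
Step 3: grad_x = 2*1*2.812 = 5.6239, grad_y = 2*8*-1.3541 = -21.6659
  x_3 = 2.812 - 0.01*5.6239 = 2.7557
  y_3 = -1.3541 - 0.01*-21.6659 = -1.1375
f(2.7557, -1.1375) = 1*2.7557^2 + 8*(-1.1375)^2 = 17.9445


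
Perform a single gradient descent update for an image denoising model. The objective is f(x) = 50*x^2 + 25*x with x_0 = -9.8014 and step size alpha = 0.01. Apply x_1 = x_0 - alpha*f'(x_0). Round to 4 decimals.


We compute the gradient at x_0 and apply the update.
f'(x) = 100*x + 25
f'(-9.8014) = 100*-9.8014 + 25 = -955.14
x_1 = -9.8014 - 0.01*-955.14 = -0.25


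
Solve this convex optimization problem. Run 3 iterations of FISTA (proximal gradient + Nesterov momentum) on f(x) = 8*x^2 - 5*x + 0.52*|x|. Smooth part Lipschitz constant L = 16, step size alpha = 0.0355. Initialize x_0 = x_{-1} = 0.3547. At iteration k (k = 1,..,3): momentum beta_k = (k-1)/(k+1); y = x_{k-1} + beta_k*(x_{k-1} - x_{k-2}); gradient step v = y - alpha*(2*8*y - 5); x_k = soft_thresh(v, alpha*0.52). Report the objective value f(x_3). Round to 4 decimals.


FISTA on f(x) = 8*x^2 - 5*x + 0.52*|x|
L = 16, alpha = 0.0355
Iteration 1: beta = 0.0, y = 0.3547 + 0.0*(0.3547 - 0.3547) = 0.3547
  grad(y) = 0.6752, v = y - alpha*grad = 0.3307
  prox(v) = soft_thresh(0.3307, 0.0185) = 0.3123
Iteration 2: beta = 0.3333, y = 0.3123 + 0.3333*(0.3123 - 0.3547) = 0.2981
  grad(y) = -0.23, v = y - alpha*grad = 0.3063
  prox(v) = soft_thresh(0.3063, 0.0185) = 0.2878
Iteration 3: beta = 0.5, y = 0.2878 + 0.5*(0.2878 - 0.3123) = 0.2756
  grad(y) = -0.5902, v = y - alpha*grad = 0.2966
  prox(v) = soft_thresh(0.2966, 0.0185) = 0.2781
f(x_3) = 8*0.2781^2 - 5*0.2781 + 0.52*|0.2781| = -0.6272


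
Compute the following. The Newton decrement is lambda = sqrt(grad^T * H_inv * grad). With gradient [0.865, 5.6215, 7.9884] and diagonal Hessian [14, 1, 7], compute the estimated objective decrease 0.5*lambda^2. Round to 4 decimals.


Step 1: H is diagonal, so H^(-1) * g = [0.0618, 5.6215, 1.1412].
Step 2: g^T H^(-1) g = sum_i g_i^2 / H_ii
  = (0.865)^2/14 + (5.6215)^2/1 + (7.9884)^2/7
  = 0.0534 + 31.6013 + 9.1164 = 40.7711
Step 3: Objective decrease = 0.5 * g^T H^(-1) g = 20.3855


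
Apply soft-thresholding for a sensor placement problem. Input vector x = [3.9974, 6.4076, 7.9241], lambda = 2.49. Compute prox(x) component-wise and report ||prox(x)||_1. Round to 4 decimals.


Soft-thresholding with lambda = 2.49:
prox(3.9974) = sign(3.9974)*max(|3.9974| - 2.49, 0) = 1.5074
prox(6.4076) = sign(6.4076)*max(|6.4076| - 2.49, 0) = 3.9176
prox(7.9241) = sign(7.9241)*max(|7.9241| - 2.49, 0) = 5.4341
prox(x) = [1.5074, 3.9176, 5.4341]
||prox(x)||_1 = 1.5074 + 3.9176 + 5.4341 = 10.8591


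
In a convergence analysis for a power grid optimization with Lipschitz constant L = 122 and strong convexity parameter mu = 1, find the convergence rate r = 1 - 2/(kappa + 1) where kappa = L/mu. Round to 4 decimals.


Step 1: Compute the condition number.
kappa = L/mu = 122/1 = 122.0
Step 2: Compute the convergence rate.
r = 1 - 2/(kappa + 1) = 1 - 2*mu/(L + mu) = (L - mu)/(L + mu) = 121/123 = 0.9837


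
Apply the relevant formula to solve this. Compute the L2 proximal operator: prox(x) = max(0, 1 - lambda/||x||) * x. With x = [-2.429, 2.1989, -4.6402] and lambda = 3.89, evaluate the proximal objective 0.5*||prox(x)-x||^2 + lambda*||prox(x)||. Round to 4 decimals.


Step 1: Compute ||x||.
||x|| = 5.6804
Step 2: Compute scaling factor.
scale = max(0, 1 - 3.89/5.6804) = 0.3152
Step 3: prox(x) = [-0.7656, 0.6931, -1.4625]
||prox(x)|| = 1.7904
Step 4: Proximal objective.
0.5*||prox-x||^2 = 7.5661
lambda*||prox|| = 6.9647
Total = 14.5306


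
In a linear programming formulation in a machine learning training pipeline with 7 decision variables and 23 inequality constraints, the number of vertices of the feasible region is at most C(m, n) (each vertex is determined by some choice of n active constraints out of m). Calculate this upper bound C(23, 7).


Each vertex corresponds to some choice of n active constraints out of m, so the number of vertices is at most C(m, n) = m! / (n!(m-n)!).
m = 23, n = 7
Numerator: 23 * 22 * 21 * 20 * 19 * 18 * 17
Denominator: 7! = 5040
C(23, 7) = 245157


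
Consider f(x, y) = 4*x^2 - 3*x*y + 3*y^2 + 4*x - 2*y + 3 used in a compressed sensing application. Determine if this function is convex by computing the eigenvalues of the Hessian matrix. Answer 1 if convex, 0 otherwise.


The Hessian of f(x,y) = 4*x^2 - 3*x*y + 3*y^2 + 4*x - 2*y + 3 is:
H = [[8, -3], [-3, 6]]
Trace = 8 + 6 = 14
Determinant = 8*6 - (-3)^2 = 39
Discriminant = (14)^2 - 4*39 = 40.0
Eigenvalues: lambda_1 = 3.8377, lambda_2 = 10.1623
The function is convex.

1


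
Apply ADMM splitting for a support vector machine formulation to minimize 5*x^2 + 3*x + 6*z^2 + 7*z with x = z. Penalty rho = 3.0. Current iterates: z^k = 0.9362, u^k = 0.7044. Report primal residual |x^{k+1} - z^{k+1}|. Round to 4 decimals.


ADMM iteration with rho = 3.0, z^k = 0.9362, u^k = 0.7044
Step 1: x-update.
Minimize 5*x^2 + 3*x + (3.0/2)*(x - 0.9362 + 0.7044)^2
FOC: (2*5 + 3.0)*x = -3 + 3.0*(0.9362 - 0.7044)
x^{k+1} = -0.1773
Step 2: z-update.
Minimize 6*z^2 + 7*z + (3.0/2)*(-0.1773 - z + 0.7044)^2
FOC: (2*6 + 3.0)*z = -7 + 3.0*(-0.1773 + 0.7044)
z^{k+1} = -0.3612
Step 3: u-update.
u^{k+1} = 0.7044 - 0.1773 + 0.3612 = 0.8884
Step 4: Primal residual = |-0.1773 + 0.3612| = 0.184


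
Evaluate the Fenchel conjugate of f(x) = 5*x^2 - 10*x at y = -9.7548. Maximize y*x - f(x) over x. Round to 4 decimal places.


f*(y) = sup_x {y*x - a*x^2 - b*x} = sup_x {(y-b)*x - a*x^2}
FOC: (y - b) - 2a*x = 0 => x* = (y - b)/(2a)
x* = (-9.7548 + 10)/(2*5) = 0.0245
f*(-9.7548) = (y-b)^2/(4a) = (-9.7548 + 10)^2/(4*5)
= 0.0601/20 = 0.003


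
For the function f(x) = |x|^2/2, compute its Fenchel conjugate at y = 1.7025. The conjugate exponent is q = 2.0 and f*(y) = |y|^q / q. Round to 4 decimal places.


The conjugate exponent q satisfies 1/p + 1/q = 1.
p = 2, so q = 2/(2 - 1) = 2.0
|y|^q = 1.7025^2.0 = 2.8985
f*(1.7025) = 2.8985 / 2.0 = 1.4493


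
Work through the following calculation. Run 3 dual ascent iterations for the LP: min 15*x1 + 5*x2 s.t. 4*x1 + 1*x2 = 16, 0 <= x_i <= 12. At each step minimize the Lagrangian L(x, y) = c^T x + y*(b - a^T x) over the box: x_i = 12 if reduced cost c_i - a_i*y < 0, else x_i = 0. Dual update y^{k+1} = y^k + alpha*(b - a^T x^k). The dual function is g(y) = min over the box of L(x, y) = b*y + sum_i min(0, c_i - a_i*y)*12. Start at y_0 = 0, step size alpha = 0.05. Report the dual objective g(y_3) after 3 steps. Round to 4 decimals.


Dual ascent for LP: min 15*x1 + 5*x2, 4*x1 + 1*x2 = 16, 0 <= x_i <= 12
Step 1: y^k = 0.0, reduced costs: (15.0, 5.0)
  x^k = (0.0, 0.0), subgradient = b - a^T x = 16.0
  y^{k+1} = 0.0 + 0.05*16.0 = 0.8
Step 2: y^k = 0.8, reduced costs: (11.8, 4.2)
  x^k = (0.0, 0.0), subgradient = b - a^T x = 16.0
  y^{k+1} = 0.8 + 0.05*16.0 = 1.6
Step 3: y^k = 1.6, reduced costs: (8.6, 3.4)
  x^k = (0.0, 0.0), subgradient = b - a^T x = 16.0
  y^{k+1} = 1.6 + 0.05*16.0 = 2.4
Dual objective at y_3 = 2.4: reduced costs (5.4, 2.6), box minimizer x = (0.0, 0.0)
g(y_3) = b*y + (c1 - a1*y)*x1 + (c2 - a2*y)*x2 = 16*2.4 + 5.4*0.0 + 2.6*0.0 = 38.4 + 0.0 + 0.0 = 38.4


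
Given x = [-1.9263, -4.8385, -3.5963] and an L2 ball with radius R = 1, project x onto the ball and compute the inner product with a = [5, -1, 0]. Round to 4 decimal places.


Step 1: Compute ||x|| (intermediates to 6 decimals).
||x|| = sqrt((-1.9263)^2 + (-4.8385)^2 + (-3.5963)^2) = 6.328909
Step 2: Project.
Since ||x|| > R, scale = R/||x|| = 1/6.328909 = 0.158005, proj(x) = scale * x
proj(x) = [-0.304365, -0.764507, -0.568233]
Step 3: Dot product.
a^T * proj(x) = 5*(-0.304365) - 1*(-0.764507) + 0*(-0.568233) = -0.7573


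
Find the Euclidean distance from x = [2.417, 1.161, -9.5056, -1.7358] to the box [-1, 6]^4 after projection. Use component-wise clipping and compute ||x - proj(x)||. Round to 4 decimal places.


Project each component onto [-1, 6].
clip(2.417) = 2.417, clip(1.161) = 1.161, clip(-9.5056) = -1.0, clip(-1.7358) = -1.0
Projection = [2.417, 1.161, -1.0, -1.0]
Squared diffs: [0.0, 0.0, 72.3452, 0.5414]
Distance = sqrt(72.8866) = 8.5374


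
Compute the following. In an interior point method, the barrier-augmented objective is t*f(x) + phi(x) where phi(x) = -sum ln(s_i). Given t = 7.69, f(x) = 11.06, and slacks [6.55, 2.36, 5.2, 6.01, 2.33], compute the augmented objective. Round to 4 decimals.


Step 1: Compute log-barrier.
ln values: [1.8795, 0.8587, 1.6487, 1.7934, 0.8459]
phi = -(1.8795 + 0.8587 + 1.6487 + 1.7934 + 0.8459) = -7.0261
Step 2: Compute augmented objective.
t*f(x) = 7.69*11.06 = 85.0514
Total = 85.0514 - 7.0261 = 78.0253


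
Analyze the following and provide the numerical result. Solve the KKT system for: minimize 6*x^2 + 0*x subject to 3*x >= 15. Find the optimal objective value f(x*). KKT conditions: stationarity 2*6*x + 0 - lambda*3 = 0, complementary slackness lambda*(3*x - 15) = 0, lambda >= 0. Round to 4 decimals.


Step 1: Try lambda = 0 (constraint inactive).
x_unc = 0/(2*6) = 0.0
Check: 3*0.0 = 0.0 < 15 -- violated!
Step 2: Constraint must be active: 3*x = 15
x* = 15/3 = 5.0
lambda = (2*6*5.0 + 0)/3 = 20.0
Step 3: Compute optimal value.
f(x*) = 6*5.0^2 + 0*5.0 = 150.0


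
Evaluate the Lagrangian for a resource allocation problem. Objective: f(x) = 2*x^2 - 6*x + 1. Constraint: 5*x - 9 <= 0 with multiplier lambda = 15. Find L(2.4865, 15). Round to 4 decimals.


Step 1: Evaluate f(x).
f(2.4865) = 2*2.4865^2 - 6*2.4865 + 1 = -1.5536
Step 2: Evaluate g(x).
g(2.4865) = 5*2.4865 - 9 = 3.4325
Step 3: Compute Lagrangian.
L = -1.5536 + 15*3.4325 = 49.9339


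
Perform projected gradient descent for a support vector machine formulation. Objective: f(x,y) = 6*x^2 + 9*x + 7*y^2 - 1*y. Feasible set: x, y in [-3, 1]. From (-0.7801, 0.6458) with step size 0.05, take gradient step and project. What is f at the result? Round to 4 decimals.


Step 1: Compute gradient at (-0.7801, 0.6458).
grad_x = 2*6*-0.7801 + 9 = -0.3612
grad_y = 2*7*0.6458 - 1 = 8.0412
Step 2: Gradient step.
x_raw = -0.7801 - 0.05*-0.3612 = -0.762
y_raw = 0.6458 - 0.05*8.0412 = 0.2437
Step 3: Project onto [-3, 1].
x_proj = clip(-0.762) = -0.762
y_proj = clip(0.2437) = 0.2437
Step 4: Evaluate f.
f(-0.762, 0.2437) = -3.202


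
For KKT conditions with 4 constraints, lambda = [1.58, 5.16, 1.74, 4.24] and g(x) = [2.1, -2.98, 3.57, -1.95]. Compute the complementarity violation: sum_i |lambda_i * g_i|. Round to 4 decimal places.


KKT complementary slackness check:
lambda_1 * g_1 = 1.58 * 2.1 = 3.318
lambda_2 * g_2 = 5.16 * -2.98 = -15.3768
lambda_3 * g_3 = 1.74 * 3.57 = 6.2118
lambda_4 * g_4 = 4.24 * -1.95 = -8.268
Total violation = 3.318 + 15.3768 + 6.2118 + 8.268 = 33.1746


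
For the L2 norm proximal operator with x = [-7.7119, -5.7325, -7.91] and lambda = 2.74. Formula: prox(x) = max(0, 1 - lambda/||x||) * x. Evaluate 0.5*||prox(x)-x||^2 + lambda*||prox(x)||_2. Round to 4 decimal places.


Step 1: Compute ||x||.
||x|| = 12.446
Step 2: Compute scaling factor.
scale = max(0, 1 - 2.74/12.446) = 0.7798
Step 3: prox(x) = [-6.0141, -4.4705, -6.1686]
||prox(x)|| = 9.706
Step 4: Proximal objective.
0.5*||prox-x||^2 = 3.7538
lambda*||prox|| = 26.5944
Total = 30.3483


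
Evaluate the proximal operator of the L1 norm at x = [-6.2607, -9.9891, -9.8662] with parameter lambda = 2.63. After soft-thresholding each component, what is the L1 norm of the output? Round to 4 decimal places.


Soft-thresholding with lambda = 2.63:
prox(-6.2607) = sign(-6.2607)*max(|-6.2607| - 2.63, 0) = -3.6307
prox(-9.9891) = sign(-9.9891)*max(|-9.9891| - 2.63, 0) = -7.3591
prox(-9.8662) = sign(-9.8662)*max(|-9.8662| - 2.63, 0) = -7.2362
prox(x) = [-3.6307, -7.3591, -7.2362]
||prox(x)||_1 = 3.6307 + 7.3591 + 7.2362 = 18.226


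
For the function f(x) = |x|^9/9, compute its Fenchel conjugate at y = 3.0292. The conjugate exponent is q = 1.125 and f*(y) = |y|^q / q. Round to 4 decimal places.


The conjugate exponent q satisfies 1/p + 1/q = 1.
p = 9, so q = 9/(9 - 1) = 1.125
|y|^q = 3.0292^1.125 = 3.4793
f*(3.0292) = 3.4793 / 1.125 = 3.0927


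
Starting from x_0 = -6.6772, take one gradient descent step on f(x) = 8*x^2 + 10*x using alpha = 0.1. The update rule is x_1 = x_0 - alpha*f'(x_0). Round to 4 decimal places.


We compute the gradient at x_0 and apply the update.
f'(x) = 16*x + 10
f'(-6.6772) = 16*-6.6772 + 10 = -96.8352
x_1 = -6.6772 - 0.1*-96.8352 = 3.0063


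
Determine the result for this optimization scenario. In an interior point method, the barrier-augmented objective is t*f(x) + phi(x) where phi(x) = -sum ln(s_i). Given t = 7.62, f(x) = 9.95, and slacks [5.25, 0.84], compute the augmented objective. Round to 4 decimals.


Step 1: Compute log-barrier.
ln values: [1.6582, -0.1744]
phi = -(1.6582 - 0.1744) = -1.4839
Step 2: Compute augmented objective.
t*f(x) = 7.62*9.95 = 75.819
Total = 75.819 - 1.4839 = 74.3351


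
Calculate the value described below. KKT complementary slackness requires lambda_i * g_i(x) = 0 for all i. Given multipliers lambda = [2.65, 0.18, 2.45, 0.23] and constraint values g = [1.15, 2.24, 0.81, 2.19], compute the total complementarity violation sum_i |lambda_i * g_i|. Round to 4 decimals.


KKT complementary slackness check:
lambda_1 * g_1 = 2.65 * 1.15 = 3.0475
lambda_2 * g_2 = 0.18 * 2.24 = 0.4032
lambda_3 * g_3 = 2.45 * 0.81 = 1.9845
lambda_4 * g_4 = 0.23 * 2.19 = 0.5037
Total violation = 3.0475 + 0.4032 + 1.9845 + 0.5037 = 5.9389


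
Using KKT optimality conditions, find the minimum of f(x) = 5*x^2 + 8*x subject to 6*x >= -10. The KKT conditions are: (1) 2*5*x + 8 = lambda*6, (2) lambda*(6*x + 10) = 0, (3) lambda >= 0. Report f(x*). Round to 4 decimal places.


Step 1: Try lambda = 0 (constraint inactive).
Stationarity: 2*5*x + 8 = 0
x* = -8/(2*5) = -0.8
Check constraint: 6*-0.8 = -4.8 >= -10 -- satisfied.
Step 2: Compute optimal value.
f(x*) = 5*(-0.8)^2 + 8*(-0.8) = -3.2


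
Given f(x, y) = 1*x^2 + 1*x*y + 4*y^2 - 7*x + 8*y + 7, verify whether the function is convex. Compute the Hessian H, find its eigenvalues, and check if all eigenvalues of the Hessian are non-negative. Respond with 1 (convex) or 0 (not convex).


The Hessian of f(x,y) = 1*x^2 + 1*x*y + 4*y^2 - 7*x + 8*y + 7 is:
H = [[2, 1], [1, 8]]
Trace = 2 + 8 = 10
Determinant = 2*8 - (1)^2 = 15
Discriminant = (10)^2 - 4*15 = 40.0
Eigenvalues: lambda_1 = 1.8377, lambda_2 = 8.1623
The function is convex.

1


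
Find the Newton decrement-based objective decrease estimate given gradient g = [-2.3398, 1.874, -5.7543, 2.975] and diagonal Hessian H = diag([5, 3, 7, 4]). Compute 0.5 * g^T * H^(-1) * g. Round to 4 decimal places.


Step 1: H is diagonal, so H^(-1) * g = [-0.468, 0.6247, -0.822, 0.7438].
Step 2: g^T H^(-1) g = sum_i g_i^2 / H_ii
  = (-2.3398)^2/5 + (1.874)^2/3 + (-5.7543)^2/7 + (2.975)^2/4
  = 1.0949 + 1.1706 + 4.7303 + 2.2127 = 9.2085
Step 3: Objective decrease = 0.5 * g^T H^(-1) g = 4.6042


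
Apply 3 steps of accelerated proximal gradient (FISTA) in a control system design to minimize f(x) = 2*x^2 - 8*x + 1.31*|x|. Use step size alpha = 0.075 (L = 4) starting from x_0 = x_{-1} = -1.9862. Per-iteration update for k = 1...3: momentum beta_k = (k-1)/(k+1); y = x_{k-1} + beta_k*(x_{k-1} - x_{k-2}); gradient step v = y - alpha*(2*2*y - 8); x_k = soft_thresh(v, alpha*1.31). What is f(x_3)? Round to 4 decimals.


FISTA on f(x) = 2*x^2 - 8*x + 1.31*|x|
L = 4, alpha = 0.075
Iteration 1: beta = 0.0, y = -1.9862 + 0.0*(-1.9862 + 1.9862) = -1.9862
  grad(y) = -15.9448, v = y - alpha*grad = -0.7903
  prox(v) = soft_thresh(-0.7903, 0.0983) = -0.6921
Iteration 2: beta = 0.3333, y = -0.6921 + 0.3333*(-0.6921 + 1.9862) = -0.2607
  grad(y) = -9.0429, v = y - alpha*grad = 0.4175
  prox(v) = soft_thresh(0.4175, 0.0983) = 0.3192
Iteration 3: beta = 0.5, y = 0.3192 + 0.5*(0.3192 + 0.6921) = 0.8249
  grad(y) = -4.7003, v = y - alpha*grad = 1.1774
  prox(v) = soft_thresh(1.1774, 0.0983) = 1.0792
f(x_3) = 2*1.0792^2 - 8*1.0792 + 1.31*|1.0792| = -4.8905


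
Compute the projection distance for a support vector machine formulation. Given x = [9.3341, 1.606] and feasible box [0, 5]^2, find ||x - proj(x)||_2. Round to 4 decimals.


Project each component onto [0, 5].
clip(9.3341) = 5.0, clip(1.606) = 1.606
Projection = [5.0, 1.606]
Squared diffs: [18.7844, 0.0]
Distance = sqrt(18.7844) = 4.3341


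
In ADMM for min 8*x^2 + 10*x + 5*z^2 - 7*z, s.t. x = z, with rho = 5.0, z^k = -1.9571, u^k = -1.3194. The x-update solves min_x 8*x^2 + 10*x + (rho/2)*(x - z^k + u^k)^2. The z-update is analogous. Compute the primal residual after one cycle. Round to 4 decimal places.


ADMM iteration with rho = 5.0, z^k = -1.9571, u^k = -1.3194
Step 1: x-update.
Minimize 8*x^2 + 10*x + (5.0/2)*(x + 1.9571 - 1.3194)^2
FOC: (2*8 + 5.0)*x = -10 + 5.0*(-1.9571 + 1.3194)
x^{k+1} = -0.628
Step 2: z-update.
Minimize 5*z^2 - 7*z + (5.0/2)*(-0.628 - z - 1.3194)^2
FOC: (2*5 + 5.0)*z = 7 + 5.0*(-0.628 - 1.3194)
z^{k+1} = -0.1825
Step 3: u-update.
u^{k+1} = -1.3194 - 0.628 + 0.1825 = -1.7649
Step 4: Primal residual = |-0.628 + 0.1825| = 0.4455


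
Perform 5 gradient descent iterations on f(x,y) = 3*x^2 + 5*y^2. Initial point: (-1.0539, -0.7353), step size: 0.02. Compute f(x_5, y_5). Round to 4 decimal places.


Gradient descent on f(x,y) = 3*x^2 + 5*y^2.
Starting point: (-1.0539, -0.7353), alpha = 0.02
Step 1: grad_x = 2*3*-1.0539 = -6.3234, grad_y = 2*5*-0.7353 = -7.353
  x_1 = -1.0539 - 0.02*-6.3234 = -0.9274
  y_1 = -0.7353 - 0.02*-7.353 = -0.5882
Step 2: grad_x = 2*3*-0.9274 = -5.5646, grad_y = 2*5*-0.5882 = -5.8824
  x_2 = -0.9274 - 0.02*-5.5646 = -0.8161
  y_2 = -0.5882 - 0.02*-5.8824 = -0.4706
Step 3: grad_x = 2*3*-0.8161 = -4.8968, grad_y = 2*5*-0.4706 = -4.7059
  x_3 = -0.8161 - 0.02*-4.8968 = -0.7182
  y_3 = -0.4706 - 0.02*-4.7059 = -0.3765
Step 4: grad_x = 2*3*-0.7182 = -4.3092, grad_y = 2*5*-0.3765 = -3.7647
  x_4 = -0.7182 - 0.02*-4.3092 = -0.632
  y_4 = -0.3765 - 0.02*-3.7647 = -0.3012
Step 5: grad_x = 2*3*-0.632 = -3.7921, grad_y = 2*5*-0.3012 = -3.0118
  x_5 = -0.632 - 0.02*-3.7921 = -0.5562
  y_5 = -0.3012 - 0.02*-3.0118 = -0.2409
f(-0.5562, -0.2409) = 3*(-0.5562)^2 + 5*(-0.2409)^2 = 1.2183


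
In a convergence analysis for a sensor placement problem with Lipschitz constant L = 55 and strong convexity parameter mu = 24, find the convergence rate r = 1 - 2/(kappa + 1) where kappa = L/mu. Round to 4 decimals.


Step 1: Compute the condition number.
kappa = L/mu = 55/24 = 2.2917
Step 2: Compute the convergence rate.
r = 1 - 2/(kappa + 1) = 1 - 2*mu/(L + mu) = (L - mu)/(L + mu) = 31/79 = 0.3924


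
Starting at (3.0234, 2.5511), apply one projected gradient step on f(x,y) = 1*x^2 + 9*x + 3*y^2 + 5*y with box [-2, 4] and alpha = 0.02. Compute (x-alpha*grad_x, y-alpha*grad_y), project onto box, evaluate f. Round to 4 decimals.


Step 1: Compute gradient at (3.0234, 2.5511).
grad_x = 2*1*3.0234 + 9 = 15.0468
grad_y = 2*3*2.5511 + 5 = 20.3066
Step 2: Gradient step.
x_raw = 3.0234 - 0.02*15.0468 = 2.7225
y_raw = 2.5511 - 0.02*20.3066 = 2.145
Step 3: Project onto [-2, 4].
x_proj = clip(2.7225) = 2.7225
y_proj = clip(2.145) = 2.145
Step 4: Evaluate f.
f(2.7225, 2.145) = 56.4415


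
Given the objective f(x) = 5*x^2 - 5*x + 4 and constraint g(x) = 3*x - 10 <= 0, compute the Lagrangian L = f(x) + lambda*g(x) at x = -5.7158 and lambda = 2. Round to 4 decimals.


Step 1: Evaluate f(x).
f(-5.7158) = 5*(-5.7158)^2 - 5*(-5.7158) + 4 = 195.9308
Step 2: Evaluate g(x).
g(-5.7158) = 3*-5.7158 - 10 = -27.1474
Step 3: Compute Lagrangian.
L = 195.9308 + 2*-27.1474 = 141.636


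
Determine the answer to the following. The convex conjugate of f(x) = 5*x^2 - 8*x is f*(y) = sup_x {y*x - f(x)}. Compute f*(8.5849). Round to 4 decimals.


f*(y) = sup_x {y*x - a*x^2 - b*x} = sup_x {(y-b)*x - a*x^2}
FOC: (y - b) - 2a*x = 0 => x* = (y - b)/(2a)
x* = (8.5849 + 8)/(2*5) = 1.6585
f*(8.5849) = (y-b)^2/(4a) = (8.5849 + 8)^2/(4*5)
= 275.0589/20 = 13.7529


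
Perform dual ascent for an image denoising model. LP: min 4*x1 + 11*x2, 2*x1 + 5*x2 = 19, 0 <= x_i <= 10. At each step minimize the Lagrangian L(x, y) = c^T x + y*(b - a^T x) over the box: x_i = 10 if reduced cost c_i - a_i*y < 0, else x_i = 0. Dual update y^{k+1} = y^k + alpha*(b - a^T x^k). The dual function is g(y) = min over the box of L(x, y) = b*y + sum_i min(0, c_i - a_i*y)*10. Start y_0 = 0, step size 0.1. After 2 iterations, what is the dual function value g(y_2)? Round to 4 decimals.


Dual ascent for LP: min 4*x1 + 11*x2, 2*x1 + 5*x2 = 19, 0 <= x_i <= 10
Step 1: y^k = 0.0, reduced costs: (4.0, 11.0)
  x^k = (0.0, 0.0), subgradient = b - a^T x = 19.0
  y^{k+1} = 0.0 + 0.1*19.0 = 1.9
Step 2: y^k = 1.9, reduced costs: (0.2, 1.5)
  x^k = (0.0, 0.0), subgradient = b - a^T x = 19.0
  y^{k+1} = 1.9 + 0.1*19.0 = 3.8
Dual objective at y_2 = 3.8: reduced costs (-3.6, -8.0), box minimizer x = (10.0, 10.0)
g(y_2) = b*y + (c1 - a1*y)*x1 + (c2 - a2*y)*x2 = 19*3.8 + (-3.6)*10.0 + (-8.0)*10.0 = 72.2 - 36.0 - 80.0 = -43.8


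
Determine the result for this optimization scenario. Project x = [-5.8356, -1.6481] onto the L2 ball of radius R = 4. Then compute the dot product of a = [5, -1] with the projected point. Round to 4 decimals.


Step 1: Compute ||x|| (intermediates to 6 decimals).
||x|| = sqrt((-5.8356)^2 + (-1.6481)^2) = 6.063865
Step 2: Project.
Since ||x|| > R, scale = R/||x|| = 4/6.063865 = 0.659645, proj(x) = scale * x
proj(x) = [-3.849424, -1.087161]
Step 3: Dot product.
a^T * proj(x) = 5*(-3.849424) - 1*(-1.087161) = -18.16


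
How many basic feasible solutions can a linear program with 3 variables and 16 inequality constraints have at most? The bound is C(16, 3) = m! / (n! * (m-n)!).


Each vertex corresponds to some choice of n active constraints out of m, so the number of vertices is at most C(m, n) = m! / (n!(m-n)!).
m = 16, n = 3
Numerator: 16 * 15 * 14
Denominator: 3! = 6
C(16, 3) = 560


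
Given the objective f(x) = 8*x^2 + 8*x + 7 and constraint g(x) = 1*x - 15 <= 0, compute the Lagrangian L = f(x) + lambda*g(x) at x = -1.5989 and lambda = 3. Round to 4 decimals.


Step 1: Evaluate f(x).
f(-1.5989) = 8*(-1.5989)^2 + 8*(-1.5989) + 7 = 14.6606
Step 2: Evaluate g(x).
g(-1.5989) = 1*-1.5989 - 15 = -16.5989
Step 3: Compute Lagrangian.
L = 14.6606 + 3*-16.5989 = -35.1361


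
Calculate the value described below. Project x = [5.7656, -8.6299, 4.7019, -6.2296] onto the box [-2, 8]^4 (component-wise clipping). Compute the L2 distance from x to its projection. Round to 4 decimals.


Project each component onto [-2, 8].
clip(5.7656) = 5.7656, clip(-8.6299) = -2.0, clip(4.7019) = 4.7019, clip(-6.2296) = -2.0
Projection = [5.7656, -2.0, 4.7019, -2.0]
Squared diffs: [0.0, 43.9556, 0.0, 17.8895]
Distance = sqrt(61.8451) = 7.8642


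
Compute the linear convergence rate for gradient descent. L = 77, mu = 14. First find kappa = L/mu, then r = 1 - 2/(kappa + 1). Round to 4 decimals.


Step 1: Compute the condition number.
kappa = L/mu = 77/14 = 5.5
Step 2: Compute the convergence rate.
r = 1 - 2/(kappa + 1) = 1 - 2*mu/(L + mu) = (L - mu)/(L + mu) = 63/91 = 0.6923


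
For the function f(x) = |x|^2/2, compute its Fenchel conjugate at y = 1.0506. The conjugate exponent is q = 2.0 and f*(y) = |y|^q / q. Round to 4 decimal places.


The conjugate exponent q satisfies 1/p + 1/q = 1.
p = 2, so q = 2/(2 - 1) = 2.0
|y|^q = 1.0506^2.0 = 1.1038
f*(1.0506) = 1.1038 / 2.0 = 0.5519


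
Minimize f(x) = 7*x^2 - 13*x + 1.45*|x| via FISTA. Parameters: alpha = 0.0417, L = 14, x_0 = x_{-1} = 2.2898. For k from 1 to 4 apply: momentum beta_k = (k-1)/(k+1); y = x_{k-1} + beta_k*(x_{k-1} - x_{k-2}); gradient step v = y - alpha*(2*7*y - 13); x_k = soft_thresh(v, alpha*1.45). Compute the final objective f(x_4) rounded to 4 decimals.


FISTA on f(x) = 7*x^2 - 13*x + 1.45*|x|
L = 14, alpha = 0.0417
Iteration 1: beta = 0.0, y = 2.2898 + 0.0*(2.2898 - 2.2898) = 2.2898
  grad(y) = 19.0572, v = y - alpha*grad = 1.4951
  prox(v) = soft_thresh(1.4951, 0.0605) = 1.4346
Iteration 2: beta = 0.3333, y = 1.4346 + 0.3333*(1.4346 - 2.2898) = 1.1496
  grad(y) = 3.0944, v = y - alpha*grad = 1.0206
  prox(v) = soft_thresh(1.0206, 0.0605) = 0.9601
Iteration 3: beta = 0.5, y = 0.9601 + 0.5*(0.9601 - 1.4346) = 0.7228
  grad(y) = -2.8805, v = y - alpha*grad = 0.8429
  prox(v) = soft_thresh(0.8429, 0.0605) = 0.7825
Iteration 4: beta = 0.6, y = 0.7825 + 0.6*(0.7825 - 0.9601) = 0.6759
  grad(y) = -3.5374, v = y - alpha*grad = 0.8234
  prox(v) = soft_thresh(0.8234, 0.0605) = 0.7629
f(x_4) = 7*0.7629^2 - 13*0.7629 + 1.45*|0.7629| = -4.7374


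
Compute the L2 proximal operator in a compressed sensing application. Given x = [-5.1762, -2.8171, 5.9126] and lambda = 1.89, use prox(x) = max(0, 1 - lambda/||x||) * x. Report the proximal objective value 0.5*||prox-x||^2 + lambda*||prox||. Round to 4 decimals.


Step 1: Compute ||x||.
||x|| = 8.3479
Step 2: Compute scaling factor.
scale = max(0, 1 - 1.89/8.3479) = 0.7736
Step 3: prox(x) = [-4.0043, -2.1793, 4.574]
||prox(x)|| = 6.4579
Step 4: Proximal objective.
0.5*||prox-x||^2 = 1.7861
lambda*||prox|| = 12.2054
Total = 13.9915


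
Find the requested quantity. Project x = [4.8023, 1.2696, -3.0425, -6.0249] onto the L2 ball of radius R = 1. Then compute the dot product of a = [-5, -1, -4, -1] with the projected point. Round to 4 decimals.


Step 1: Compute ||x|| (intermediates to 6 decimals).
||x|| = sqrt(4.8023^2 + 1.2696^2 + (-3.0425)^2 + (-6.0249)^2) = 8.380346
Step 2: Project.
Since ||x|| > R, scale = R/||x|| = 1/8.380346 = 0.119327, proj(x) = scale * x
proj(x) = [0.573044, 0.151498, -0.363052, -0.718933]
Step 3: Dot product.
a^T * proj(x) = -5*0.573044 - 1*0.151498 - 4*(-0.363052) - 1*(-0.718933) = -0.8456


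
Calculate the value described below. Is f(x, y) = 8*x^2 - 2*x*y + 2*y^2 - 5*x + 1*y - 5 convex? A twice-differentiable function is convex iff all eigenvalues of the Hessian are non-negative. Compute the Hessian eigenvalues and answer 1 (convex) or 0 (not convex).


The Hessian of f(x,y) = 8*x^2 - 2*x*y + 2*y^2 - 5*x + 1*y - 5 is:
H = [[16, -2], [-2, 4]]
Trace = 16 + 4 = 20
Determinant = 16*4 - (-2)^2 = 60
Discriminant = (20)^2 - 4*60 = 160.0
Eigenvalues: lambda_1 = 3.6754, lambda_2 = 16.3246
The function is convex.

1


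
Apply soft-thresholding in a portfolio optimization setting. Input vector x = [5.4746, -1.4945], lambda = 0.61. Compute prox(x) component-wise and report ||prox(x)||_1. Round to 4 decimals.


Soft-thresholding with lambda = 0.61:
prox(5.4746) = sign(5.4746)*max(|5.4746| - 0.61, 0) = 4.8646
prox(-1.4945) = sign(-1.4945)*max(|-1.4945| - 0.61, 0) = -0.8845
prox(x) = [4.8646, -0.8845]
||prox(x)||_1 = 4.8646 + 0.8845 = 5.7491


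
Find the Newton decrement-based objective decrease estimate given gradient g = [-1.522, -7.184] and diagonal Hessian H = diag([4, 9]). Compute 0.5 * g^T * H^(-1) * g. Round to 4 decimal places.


Step 1: H is diagonal, so H^(-1) * g = [-0.3805, -0.7982].
Step 2: g^T H^(-1) g = sum_i g_i^2 / H_ii
  = (-1.522)^2/4 + (-7.184)^2/9
  = 0.5791 + 5.7344 = 6.3135
Step 3: Objective decrease = 0.5 * g^T H^(-1) g = 3.1568


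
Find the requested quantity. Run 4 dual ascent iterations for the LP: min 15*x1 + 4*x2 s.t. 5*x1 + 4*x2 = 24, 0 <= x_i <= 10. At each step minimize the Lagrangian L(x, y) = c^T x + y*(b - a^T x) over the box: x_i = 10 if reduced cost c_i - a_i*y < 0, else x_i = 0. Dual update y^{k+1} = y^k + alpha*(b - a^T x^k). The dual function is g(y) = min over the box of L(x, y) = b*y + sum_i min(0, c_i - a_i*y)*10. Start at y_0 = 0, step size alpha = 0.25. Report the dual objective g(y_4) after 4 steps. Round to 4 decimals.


Dual ascent for LP: min 15*x1 + 4*x2, 5*x1 + 4*x2 = 24, 0 <= x_i <= 10
Step 1: y^k = 0.0, reduced costs: (15.0, 4.0)
  x^k = (0.0, 0.0), subgradient = b - a^T x = 24.0
  y^{k+1} = 0.0 + 0.25*24.0 = 6.0
Step 2: y^k = 6.0, reduced costs: (-15.0, -20.0)
  x^k = (10.0, 10.0), subgradient = b - a^T x = -66.0
  y^{k+1} = 6.0 + 0.25*-66.0 = -10.5
Step 3: y^k = -10.5, reduced costs: (67.5, 46.0)
  x^k = (0.0, 0.0), subgradient = b - a^T x = 24.0
  y^{k+1} = -10.5 + 0.25*24.0 = -4.5
Step 4: y^k = -4.5, reduced costs: (37.5, 22.0)
  x^k = (0.0, 0.0), subgradient = b - a^T x = 24.0
  y^{k+1} = -4.5 + 0.25*24.0 = 1.5
Dual objective at y_4 = 1.5: reduced costs (7.5, -2.0), box minimizer x = (0.0, 10.0)
g(y_4) = b*y + (c1 - a1*y)*x1 + (c2 - a2*y)*x2 = 24*1.5 + 7.5*0.0 + (-2.0)*10.0 = 36.0 + 0.0 - 20.0 = 16.0


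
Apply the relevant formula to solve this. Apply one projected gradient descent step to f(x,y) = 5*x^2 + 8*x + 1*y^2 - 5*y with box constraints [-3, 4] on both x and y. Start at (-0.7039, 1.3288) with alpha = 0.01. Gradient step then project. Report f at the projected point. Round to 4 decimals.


Step 1: Compute gradient at (-0.7039, 1.3288).
grad_x = 2*5*-0.7039 + 8 = 0.961
grad_y = 2*1*1.3288 - 5 = -2.3424
Step 2: Gradient step.
x_raw = -0.7039 - 0.01*0.961 = -0.7135
y_raw = 1.3288 - 0.01*-2.3424 = 1.3522
Step 3: Project onto [-3, 4].
x_proj = clip(-0.7135) = -0.7135
y_proj = clip(1.3522) = 1.3522
Step 4: Evaluate f.
f(-0.7135, 1.3522) = -8.0952


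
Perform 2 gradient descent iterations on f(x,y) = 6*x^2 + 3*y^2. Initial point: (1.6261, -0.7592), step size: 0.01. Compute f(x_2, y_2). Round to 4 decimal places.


Gradient descent on f(x,y) = 6*x^2 + 3*y^2.
Starting point: (1.6261, -0.7592), alpha = 0.01
Step 1: grad_x = 2*6*1.6261 = 19.5132, grad_y = 2*3*-0.7592 = -4.5552
  x_1 = 1.6261 - 0.01*19.5132 = 1.431
  y_1 = -0.7592 - 0.01*-4.5552 = -0.7136
Step 2: grad_x = 2*6*1.431 = 17.1716, grad_y = 2*3*-0.7136 = -4.2819
  x_2 = 1.431 - 0.01*17.1716 = 1.2593
  y_2 = -0.7136 - 0.01*-4.2819 = -0.6708
f(1.2593, -0.6708) = 6*1.2593^2 + 3*(-0.6708)^2 = 10.8643


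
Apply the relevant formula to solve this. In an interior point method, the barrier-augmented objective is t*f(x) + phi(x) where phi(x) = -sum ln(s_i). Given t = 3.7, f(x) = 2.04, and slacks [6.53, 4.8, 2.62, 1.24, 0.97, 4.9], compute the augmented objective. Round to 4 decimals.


Step 1: Compute log-barrier.
ln values: [1.8764, 1.5686, 0.9632, 0.2151, -0.0305, 1.5892]
phi = -(1.8764 + 1.5686 + 0.9632 + 0.2151 - 0.0305 + 1.5892) = -6.1821
Step 2: Compute augmented objective.
t*f(x) = 3.7*2.04 = 7.548
Total = 7.548 - 6.1821 = 1.3659


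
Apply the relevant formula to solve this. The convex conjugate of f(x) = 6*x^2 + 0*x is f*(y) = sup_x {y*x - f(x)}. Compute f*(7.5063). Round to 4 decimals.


f*(y) = sup_x {y*x - a*x^2 - b*x} = sup_x {(y-b)*x - a*x^2}
FOC: (y - b) - 2a*x = 0 => x* = (y - b)/(2a)
x* = (7.5063 - 0)/(2*6) = 0.6255
f*(7.5063) = (y-b)^2/(4a) = (7.5063 - 0)^2/(4*6)
= 56.3445/24 = 2.3477


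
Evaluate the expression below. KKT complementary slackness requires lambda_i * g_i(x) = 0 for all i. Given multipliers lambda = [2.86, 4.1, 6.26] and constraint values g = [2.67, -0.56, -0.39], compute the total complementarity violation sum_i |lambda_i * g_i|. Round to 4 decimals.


KKT complementary slackness check:
lambda_1 * g_1 = 2.86 * 2.67 = 7.6362
lambda_2 * g_2 = 4.1 * -0.56 = -2.296
lambda_3 * g_3 = 6.26 * -0.39 = -2.4414
Total violation = 7.6362 + 2.296 + 2.4414 = 12.3736


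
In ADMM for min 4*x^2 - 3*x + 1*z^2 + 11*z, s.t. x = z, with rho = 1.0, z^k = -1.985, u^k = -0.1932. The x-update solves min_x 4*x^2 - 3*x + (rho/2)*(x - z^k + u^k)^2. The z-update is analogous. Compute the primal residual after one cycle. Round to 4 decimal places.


ADMM iteration with rho = 1.0, z^k = -1.985, u^k = -0.1932
Step 1: x-update.
Minimize 4*x^2 - 3*x + (1.0/2)*(x + 1.985 - 0.1932)^2
FOC: (2*4 + 1.0)*x = 3 + 1.0*(-1.985 + 0.1932)
x^{k+1} = 0.1342
Step 2: z-update.
Minimize 1*z^2 + 11*z + (1.0/2)*(0.1342 - z - 0.1932)^2
FOC: (2*1 + 1.0)*z = -11 + 1.0*(0.1342 - 0.1932)
z^{k+1} = -3.6863
Step 3: u-update.
u^{k+1} = -0.1932 + 0.1342 + 3.6863 = 3.6274
Step 4: Primal residual = |0.1342 + 3.6863| = 3.8206


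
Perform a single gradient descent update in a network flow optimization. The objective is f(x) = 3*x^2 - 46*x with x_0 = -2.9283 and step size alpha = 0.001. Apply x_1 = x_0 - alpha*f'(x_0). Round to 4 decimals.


We compute the gradient at x_0 and apply the update.
f'(x) = 6*x - 46
f'(-2.9283) = 6*-2.9283 - 46 = -63.5698
x_1 = -2.9283 - 0.001*-63.5698 = -2.8647


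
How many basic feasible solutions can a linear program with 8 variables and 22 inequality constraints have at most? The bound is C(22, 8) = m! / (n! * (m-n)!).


Each vertex corresponds to some choice of n active constraints out of m, so the number of vertices is at most C(m, n) = m! / (n!(m-n)!).
m = 22, n = 8
Numerator: 22 * 21 * 20 * 19 * 18 * 17 * 16 * 15
Denominator: 8! = 40320
C(22, 8) = 319770


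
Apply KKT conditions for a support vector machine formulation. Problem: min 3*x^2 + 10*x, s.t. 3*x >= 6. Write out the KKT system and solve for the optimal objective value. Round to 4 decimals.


Step 1: Try lambda = 0 (constraint inactive).
x_unc = -10/(2*3) = -1.6667
Check: 3*-1.6667 = -5.0001 < 6 -- violated!
Step 2: Constraint must be active: 3*x = 6
x* = 6/3 = 2.0
lambda = (2*3*2.0 + 10)/3 = 7.3333
Step 3: Compute optimal value.
f(x*) = 3*2.0^2 + 10*2.0 = 32.0


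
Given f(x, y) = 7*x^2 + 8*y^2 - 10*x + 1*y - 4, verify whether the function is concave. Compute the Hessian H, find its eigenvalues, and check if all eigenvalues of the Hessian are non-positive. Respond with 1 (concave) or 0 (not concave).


The Hessian of f(x,y) = 7*x^2 + 8*y^2 - 10*x + 1*y - 4 is:
H = [[14, 0], [0, 16]]
Trace = 14 + 16 = 30
Determinant = 14*16 - (0)^2 = 224
Discriminant = (30)^2 - 4*224 = 4.0
Eigenvalues: lambda_1 = 14.0, lambda_2 = 16.0
The function is not concave.

0
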